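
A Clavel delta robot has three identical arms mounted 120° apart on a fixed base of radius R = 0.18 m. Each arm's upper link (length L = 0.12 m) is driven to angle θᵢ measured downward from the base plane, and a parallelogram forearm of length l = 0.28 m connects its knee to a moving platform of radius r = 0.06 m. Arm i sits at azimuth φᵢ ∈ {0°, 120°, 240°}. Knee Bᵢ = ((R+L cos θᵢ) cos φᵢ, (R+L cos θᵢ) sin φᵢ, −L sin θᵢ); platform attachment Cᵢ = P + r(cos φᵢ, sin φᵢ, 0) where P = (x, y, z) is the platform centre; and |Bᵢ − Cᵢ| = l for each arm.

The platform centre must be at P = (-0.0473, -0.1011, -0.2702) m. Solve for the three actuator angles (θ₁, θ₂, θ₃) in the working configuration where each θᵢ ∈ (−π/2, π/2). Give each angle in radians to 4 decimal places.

rotate P by −φ1: (-0.0473, -0.1011, -0.2702)
  A cos θ + B sin θ = C:  0.1673·cos θ + -0.2702·sin θ = -0.1967
  γ=atan2(-0.2702,0.1673)=-1.0164;  ψ=arccos(-0.6191)=2.2384;  θ1=γ+ψ≈1.2220
arm 2 (φ=120.0°): x'=-0.0639, y'=0.0915
  A cos θ + B sin θ = C:  0.1839·cos θ + -0.2702·sin θ = -0.2133
  γ=atan2(-0.2702,0.1839)=-0.9732;  ψ=arccos(-0.6527)=2.2820;  θ2=γ+ψ≈1.3088
arm 3 (φ=240.0°): x'=0.1112, y'=0.0096
  e−x'=0.0088;  (l²−L²−(e−x')²−y'²−z²)/2L = -0.0382
  θ3 = atan2(B,A) + arccos(C/0.2703) = 0.1745

θ₁ = 1.2220, θ₂ = 1.3088, θ₃ = 0.1745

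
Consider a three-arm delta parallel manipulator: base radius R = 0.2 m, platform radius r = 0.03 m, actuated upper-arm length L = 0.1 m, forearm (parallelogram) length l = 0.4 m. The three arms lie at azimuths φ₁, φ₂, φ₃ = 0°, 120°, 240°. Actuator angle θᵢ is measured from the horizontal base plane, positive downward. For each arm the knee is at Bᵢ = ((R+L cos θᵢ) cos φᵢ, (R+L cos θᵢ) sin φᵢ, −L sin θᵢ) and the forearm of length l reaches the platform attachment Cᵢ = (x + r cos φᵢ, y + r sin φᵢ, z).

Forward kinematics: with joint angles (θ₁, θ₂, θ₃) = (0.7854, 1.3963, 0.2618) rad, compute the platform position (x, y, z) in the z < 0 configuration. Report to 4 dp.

(0.0076, -0.1049, -0.3784)

φ1=0.0°: virtual centre (0.2407, 0.0000, -0.0707), radius l
φ2=120.0°: virtual centre (-0.0937, 0.1623, -0.0985), radius l
φ3=240.0°: virtual centre (-0.1333, -0.2309, -0.0259), radius l
|O₂|²−|O₁|² = -0.0181;  |O₃|²−|O₁|² = 0.0088
plane₁₂: -0.6688x+0.3245y+-0.0555z = -0.0181
Cramer: x(z) = 0.0100+0.0063z;  y(z) = -0.0353+0.1840z
into |P−O₁|² = l²: 1.0339z² + 0.1256z + -0.1005 = 0;  Δ = 0.4315;  z = -0.3784 or 0.2570 → z<0 root = -0.3784
x = 0.0076, y = -0.1049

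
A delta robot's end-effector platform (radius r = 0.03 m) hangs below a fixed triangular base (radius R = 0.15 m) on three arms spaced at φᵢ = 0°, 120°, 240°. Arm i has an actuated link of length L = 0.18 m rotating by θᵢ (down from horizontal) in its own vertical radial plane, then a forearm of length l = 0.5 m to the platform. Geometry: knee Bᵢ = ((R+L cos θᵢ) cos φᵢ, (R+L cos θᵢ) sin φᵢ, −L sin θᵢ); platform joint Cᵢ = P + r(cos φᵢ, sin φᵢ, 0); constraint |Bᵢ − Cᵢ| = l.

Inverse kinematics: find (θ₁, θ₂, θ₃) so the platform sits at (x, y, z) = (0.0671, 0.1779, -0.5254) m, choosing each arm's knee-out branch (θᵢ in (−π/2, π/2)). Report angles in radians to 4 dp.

θ₁ = 0.6109, θ₂ = 0.4361, θ₃ = 1.3089

φ1=0.0° → target in arm frame (0.0671, 0.1779)
  A=0.0529, B=-0.5254, C=(l²−L²−A²−y'²−z²)/(2L)=-0.2580
  γ=atan2(-0.5254,0.0529)=-1.4704;  ψ=arccos(-0.4886)=2.0813;  θ1=γ+ψ≈0.6109
rotate P by −φ2: (0.1205, -0.1471, -0.5254)
  A cos θ + B sin θ = C:  -0.0005·cos θ + -0.5254·sin θ = -0.2224
  √(A²+B²)=0.5254;  θ2 = -1.5718+2.0079 ≈ 0.4361
rotate P by −φ3: (-0.1876, -0.0308, -0.5254)
  e−x'=0.3076;  (l²−L²−(e−x')²−y'²−z²)/2L = -0.4278
  √(A²+B²)=0.6088;  θ3 = -1.0411+2.3500 ≈ 1.3089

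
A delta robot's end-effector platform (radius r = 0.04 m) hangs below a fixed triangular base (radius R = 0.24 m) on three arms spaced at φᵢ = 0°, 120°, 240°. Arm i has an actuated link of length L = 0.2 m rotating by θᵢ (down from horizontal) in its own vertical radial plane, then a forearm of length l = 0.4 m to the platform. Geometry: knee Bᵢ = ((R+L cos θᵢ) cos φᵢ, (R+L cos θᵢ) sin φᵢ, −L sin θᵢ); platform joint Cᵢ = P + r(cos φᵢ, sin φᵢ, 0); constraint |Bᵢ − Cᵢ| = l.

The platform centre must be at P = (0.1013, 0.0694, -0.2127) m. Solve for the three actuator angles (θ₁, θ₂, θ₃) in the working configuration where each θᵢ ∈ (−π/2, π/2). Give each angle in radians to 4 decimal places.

θ₁ = -0.2624, θ₂ = 0.5237, θ₃ = 1.1348

rotate P by −φ1: (0.1013, 0.0694, -0.2127)
  A=0.0987, B=-0.2127, C=(l²−L²−A²−y'²−z²)/(2L)=0.1505
  √(A²+B²)=0.2345;  θ1 = -1.1363+0.8739 ≈ -0.2624
arm 2 (φ=120.0°): x'=0.0095, y'=-0.1224
  A=0.1905, B=-0.2127, C=(l²−L²−A²−y'²−z²)/(2L)=0.0587
  θ2 = atan2(B,A) + arccos(C/0.2856) = 0.5237
φ3=240.0° → target in arm frame (-0.1108, 0.0530)
  e−x'=0.3108;  (l²−L²−(e−x')²−y'²−z²)/2L = -0.0616
  γ=atan2(-0.2127,0.3108)=-0.6002;  ψ=arccos(-0.1634)=1.7350;  θ3=γ+ψ≈1.1348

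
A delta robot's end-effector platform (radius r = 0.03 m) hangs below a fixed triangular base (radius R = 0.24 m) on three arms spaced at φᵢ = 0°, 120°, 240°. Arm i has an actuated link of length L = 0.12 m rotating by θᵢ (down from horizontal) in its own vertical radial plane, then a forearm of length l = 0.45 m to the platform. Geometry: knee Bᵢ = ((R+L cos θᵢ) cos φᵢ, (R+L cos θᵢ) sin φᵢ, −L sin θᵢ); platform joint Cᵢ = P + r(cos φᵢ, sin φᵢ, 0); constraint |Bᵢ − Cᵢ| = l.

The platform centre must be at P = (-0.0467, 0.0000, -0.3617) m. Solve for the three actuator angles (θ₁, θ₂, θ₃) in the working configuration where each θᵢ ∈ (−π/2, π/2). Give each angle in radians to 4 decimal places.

arm 1 (φ=0.0°): x'=-0.0467, y'=0.0000
  A cos θ + B sin θ = C:  0.2567·cos θ + -0.3617·sin θ = -0.0359
  θ1 = atan2(B,A) + arccos(C/0.4435) = 0.6983
φ2=120.0° → target in arm frame (0.0233, 0.0404)
  e−x'=0.1867;  (l²−L²−(e−x')²−y'²−z²)/2L = 0.0867
  θ2 = atan2(B,A) + arccos(C/0.4070) = 0.2618
rotate P by −φ3: (0.0234, -0.0404, -0.3617)
  e−x'=0.1866;  (l²−L²−(e−x')²−y'²−z²)/2L = 0.0867
  θ3 = atan2(B,A) + arccos(C/0.4070) = 0.2618

θ₁ = 0.6983, θ₂ = 0.2618, θ₃ = 0.2618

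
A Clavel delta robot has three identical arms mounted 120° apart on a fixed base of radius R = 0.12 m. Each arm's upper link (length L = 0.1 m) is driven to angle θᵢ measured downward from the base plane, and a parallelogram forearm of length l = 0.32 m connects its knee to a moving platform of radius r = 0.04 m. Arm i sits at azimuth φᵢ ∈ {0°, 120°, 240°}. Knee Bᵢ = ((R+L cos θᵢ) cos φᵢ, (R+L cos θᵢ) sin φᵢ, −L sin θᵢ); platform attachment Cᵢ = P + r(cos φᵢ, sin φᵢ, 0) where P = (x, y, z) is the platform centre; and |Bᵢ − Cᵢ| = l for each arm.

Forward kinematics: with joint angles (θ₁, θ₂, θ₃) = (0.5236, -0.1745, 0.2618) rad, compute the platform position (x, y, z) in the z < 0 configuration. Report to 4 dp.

centre 1 = (0.1666·cos0.0°, 0.1666·sin0.0°, -0.0500) = (0.1666, 0.0000, -0.0500)
centre 2 = (0.1785·cos120.0°, 0.1785·sin120.0°, 0.0174) = (-0.0892, 0.1546, 0.0174)
arm 3 at φ=240.0°: e+L cos θ3 = 0.1766;  centre 3 = (-0.0883, -0.1529, -0.0259)
|centre ₂|²−|centre ₁|² = 0.0019;  |centre ₃|²−|centre ₁|² = 0.0016
plane₁₂: -0.5117x+0.3091y+0.1347z = 0.0019
Cramer: x(z) = -0.0034+0.1787z;  y(z) = 0.0005-0.1401z
sphere 1 gives Az²+Bz+C=0 with A=1.0515, B=0.0391, C=-0.0710;  B²−4AC=0.3001;  roots -0.2791, 0.2419;  negative root z = -0.2791
x = -0.0533, y = 0.0396

(-0.0533, 0.0396, -0.2791)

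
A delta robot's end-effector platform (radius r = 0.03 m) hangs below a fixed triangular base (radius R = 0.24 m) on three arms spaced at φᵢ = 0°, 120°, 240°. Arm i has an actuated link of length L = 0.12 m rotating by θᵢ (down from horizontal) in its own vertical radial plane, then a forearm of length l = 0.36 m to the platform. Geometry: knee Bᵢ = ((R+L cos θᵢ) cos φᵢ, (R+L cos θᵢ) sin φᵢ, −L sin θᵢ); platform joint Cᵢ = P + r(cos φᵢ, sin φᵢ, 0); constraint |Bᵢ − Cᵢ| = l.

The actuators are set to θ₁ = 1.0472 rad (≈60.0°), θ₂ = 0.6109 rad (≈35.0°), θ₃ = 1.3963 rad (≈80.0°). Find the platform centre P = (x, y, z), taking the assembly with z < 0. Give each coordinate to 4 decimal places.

(-0.0025, 0.0694, -0.3287)

φ1=0.0°: virtual centre (0.2700, 0.0000, -0.1039), radius l
S2 = (0.3083·cos120.0°, 0.3083·sin120.0°, -0.0688) = (-0.1541, 0.2670, -0.0688)
φ3=240.0°: virtual centre (-0.1154, -0.1999, -0.1182), radius l
|S₂|²−|S₁|² = 0.0161;  |S₃|²−|S₁|² = -0.0164
[-0.8483 0.5340 0.0702]·P = 0.0161;  [-0.7708 -0.3998 -0.0285]·P = -0.0164
det = 0.7508;  x = 0.0031+0.0171z,  y = 0.0351+-0.1043z
into |P−S₁|² = l²: 1.0112z² + 0.1914z + -0.0464 = 0;  Δ = 0.2241;  z = -0.3287 or 0.1394 → z<0 root = -0.3287
x = -0.0025, y = 0.0694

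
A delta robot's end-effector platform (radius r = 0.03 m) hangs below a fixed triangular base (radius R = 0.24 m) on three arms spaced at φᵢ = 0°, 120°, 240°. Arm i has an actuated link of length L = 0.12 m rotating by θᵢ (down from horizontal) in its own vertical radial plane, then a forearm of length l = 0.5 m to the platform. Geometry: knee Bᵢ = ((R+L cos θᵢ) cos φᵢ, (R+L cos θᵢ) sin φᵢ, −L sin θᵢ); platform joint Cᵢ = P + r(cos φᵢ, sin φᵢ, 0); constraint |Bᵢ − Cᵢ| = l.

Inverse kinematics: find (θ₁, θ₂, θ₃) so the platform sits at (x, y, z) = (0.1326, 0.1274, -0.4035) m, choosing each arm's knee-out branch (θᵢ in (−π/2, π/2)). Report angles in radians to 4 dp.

rotate P by −φ1: (0.1326, 0.1274, -0.4035)
  A=0.0774, B=-0.4035, C=(l²−L²−A²−y'²−z²)/(2L)=0.2107
  γ=atan2(-0.4035,0.0774)=-1.3813;  ψ=arccos(0.5128)=1.0323;  θ1=γ+ψ≈-0.3489
rotate P by −φ2: (0.0440, -0.1785, -0.4035)
  A cos θ + B sin θ = C:  0.1660·cos θ + -0.4035·sin θ = 0.0557
  √(A²+B²)=0.4363;  θ2 = -1.1806+1.4428 ≈ 0.2622
arm 3 (φ=240.0°): x'=-0.1766, y'=0.0511
  A=0.3866, B=-0.4035, C=(l²−L²−A²−y'²−z²)/(2L)=-0.3305
  γ=atan2(-0.4035,0.3866)=-0.8067;  ψ=arccos(-0.5913)=2.2035;  θ3=γ+ψ≈1.3968

θ₁ = -0.3489, θ₂ = 0.2622, θ₃ = 1.3968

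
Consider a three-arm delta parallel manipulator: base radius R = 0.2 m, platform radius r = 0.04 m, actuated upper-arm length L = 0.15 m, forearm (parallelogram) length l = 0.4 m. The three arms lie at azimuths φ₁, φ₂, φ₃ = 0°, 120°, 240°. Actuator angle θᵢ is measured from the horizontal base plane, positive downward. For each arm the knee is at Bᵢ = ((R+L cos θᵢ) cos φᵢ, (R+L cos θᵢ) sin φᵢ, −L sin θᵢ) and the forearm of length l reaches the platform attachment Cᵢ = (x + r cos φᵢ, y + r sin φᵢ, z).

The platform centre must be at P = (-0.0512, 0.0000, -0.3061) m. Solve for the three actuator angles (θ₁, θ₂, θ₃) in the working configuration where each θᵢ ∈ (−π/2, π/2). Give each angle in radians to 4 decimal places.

rotate P by −φ1: (-0.0512, 0.0000, -0.3061)
  A=0.2112, B=-0.3061, C=(l²−L²−A²−y'²−z²)/(2L)=-0.0027
  θ1 = atan2(B,A) + arccos(C/0.3719) = 0.6112
φ2=120.0° → target in arm frame (0.0256, 0.0443)
  A cos θ + B sin θ = C:  0.1344·cos θ + -0.3061·sin θ = 0.0792
  θ2 = atan2(B,A) + arccos(C/0.3343) = 0.1744
arm 3 (φ=240.0°): x'=0.0256, y'=-0.0443
  A cos θ + B sin θ = C:  0.1344·cos θ + -0.3061·sin θ = 0.0792
  γ=atan2(-0.3061,0.1344)=-1.1571;  ψ=arccos(0.2370)=1.3315;  θ3=γ+ψ≈0.1744

θ₁ = 0.6112, θ₂ = 0.1744, θ₃ = 0.1744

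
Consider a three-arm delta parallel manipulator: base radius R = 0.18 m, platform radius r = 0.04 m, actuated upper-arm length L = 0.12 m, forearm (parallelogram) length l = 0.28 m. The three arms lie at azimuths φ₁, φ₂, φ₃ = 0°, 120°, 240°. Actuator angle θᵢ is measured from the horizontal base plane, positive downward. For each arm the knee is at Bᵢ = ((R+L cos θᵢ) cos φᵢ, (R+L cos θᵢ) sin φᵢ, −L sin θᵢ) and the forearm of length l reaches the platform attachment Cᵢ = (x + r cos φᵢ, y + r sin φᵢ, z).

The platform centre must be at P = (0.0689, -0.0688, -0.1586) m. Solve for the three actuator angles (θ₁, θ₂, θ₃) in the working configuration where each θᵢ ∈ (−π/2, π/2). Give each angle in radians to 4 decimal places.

arm 1 (φ=0.0°): x'=0.0689, y'=-0.0688
  e−x'=0.0711;  (l²−L²−(e−x')²−y'²−z²)/2L = 0.1211
  θ1 = atan2(B,A) + arccos(C/0.1738) = -0.3492
rotate P by −φ2: (-0.0940, -0.0253, -0.1586)
  e−x'=0.2340;  (l²−L²−(e−x')²−y'²−z²)/2L = -0.0690
  √(A²+B²)=0.2827;  θ2 = -0.5956+1.8174 ≈ 1.2218
rotate P by −φ3: (0.0251, 0.0941, -0.1586)
  e−x'=0.1149;  (l²−L²−(e−x')²−y'²−z²)/2L = 0.0700
  γ=atan2(-0.1586,0.1149)=-0.9440;  ψ=arccos(0.3575)=1.2052;  θ3=γ+ψ≈0.2612

θ₁ = -0.3492, θ₂ = 1.2218, θ₃ = 0.2612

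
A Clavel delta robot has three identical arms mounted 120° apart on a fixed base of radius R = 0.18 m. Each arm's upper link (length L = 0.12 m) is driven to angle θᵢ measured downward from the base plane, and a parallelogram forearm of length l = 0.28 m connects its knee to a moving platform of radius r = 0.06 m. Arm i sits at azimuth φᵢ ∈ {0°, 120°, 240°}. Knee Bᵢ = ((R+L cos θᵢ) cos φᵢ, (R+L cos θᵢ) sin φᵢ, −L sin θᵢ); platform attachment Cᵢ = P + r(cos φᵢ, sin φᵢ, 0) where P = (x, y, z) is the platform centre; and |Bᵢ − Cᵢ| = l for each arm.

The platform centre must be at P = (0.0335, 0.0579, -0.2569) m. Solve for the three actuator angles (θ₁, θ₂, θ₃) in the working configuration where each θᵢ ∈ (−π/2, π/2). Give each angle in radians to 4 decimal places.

θ₁ = 0.5233, θ₂ = 0.5241, θ₃ = 1.1345

arm 1 (φ=0.0°): x'=0.0335, y'=0.0579
  e−x'=0.0865;  (l²−L²−(e−x')²−y'²−z²)/2L = -0.0535
  θ1 = atan2(B,A) + arccos(C/0.2711) = 0.5233
φ2=120.0° → target in arm frame (0.0334, -0.0580)
  e−x'=0.0866;  (l²−L²−(e−x')²−y'²−z²)/2L = -0.0536
  √(A²+B²)=0.2711;  θ2 = -1.2456+1.7697 ≈ 0.5241
rotate P by −φ3: (-0.0669, 0.0001, -0.2569)
  A=0.1869, B=-0.2569, C=(l²−L²−A²−y'²−z²)/(2L)=-0.1539
  γ=atan2(-0.2569,0.1869)=-0.9419;  ψ=arccos(-0.4843)=2.0764;  θ3=γ+ψ≈1.1345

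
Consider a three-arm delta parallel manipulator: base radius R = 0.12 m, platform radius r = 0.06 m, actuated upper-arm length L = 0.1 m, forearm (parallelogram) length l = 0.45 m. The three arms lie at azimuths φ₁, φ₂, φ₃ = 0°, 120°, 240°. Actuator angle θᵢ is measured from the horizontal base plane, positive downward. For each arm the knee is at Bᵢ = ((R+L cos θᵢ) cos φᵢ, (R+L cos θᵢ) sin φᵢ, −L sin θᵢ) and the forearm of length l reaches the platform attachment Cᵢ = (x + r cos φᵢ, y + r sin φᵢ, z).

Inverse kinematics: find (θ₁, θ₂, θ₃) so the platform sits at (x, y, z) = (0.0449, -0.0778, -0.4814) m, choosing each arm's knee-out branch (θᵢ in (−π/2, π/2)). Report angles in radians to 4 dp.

θ₁ = 0.5236, θ₂ = 0.9601, θ₃ = 0.5235

rotate P by −φ1: (0.0449, -0.0778, -0.4814)
  A cos θ + B sin θ = C:  0.0151·cos θ + -0.4814·sin θ = -0.2276
  √(A²+B²)=0.4816;  θ1 = -1.5394+2.0631 ≈ 0.5236
φ2=120.0° → target in arm frame (-0.0898, 0.0000)
  e−x'=0.1498;  (l²−L²−(e−x')²−y'²−z²)/2L = -0.3085
  γ=atan2(-0.4814,0.1498)=-1.2691;  ψ=arccos(-0.6118)=2.2292;  θ2=γ+ψ≈0.9601
arm 3 (φ=240.0°): x'=0.0449, y'=0.0778
  A=0.0151, B=-0.4814, C=(l²−L²−A²−y'²−z²)/(2L)=-0.2276
  √(A²+B²)=0.4816;  θ3 = -1.5395+2.0630 ≈ 0.5235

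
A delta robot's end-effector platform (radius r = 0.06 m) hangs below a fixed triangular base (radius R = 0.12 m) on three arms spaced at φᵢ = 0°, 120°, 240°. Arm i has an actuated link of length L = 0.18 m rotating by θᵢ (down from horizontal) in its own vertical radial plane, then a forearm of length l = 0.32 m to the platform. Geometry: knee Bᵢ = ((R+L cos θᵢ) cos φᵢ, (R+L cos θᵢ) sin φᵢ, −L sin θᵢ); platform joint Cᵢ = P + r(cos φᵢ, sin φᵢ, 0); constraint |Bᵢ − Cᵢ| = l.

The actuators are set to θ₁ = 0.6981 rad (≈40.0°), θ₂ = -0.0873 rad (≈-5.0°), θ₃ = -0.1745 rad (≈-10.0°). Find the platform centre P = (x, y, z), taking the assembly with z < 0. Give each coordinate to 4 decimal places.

(-0.1044, -0.0083, -0.2204)

φ1=0.0°: virtual centre (0.1979, 0.0000, -0.1157), radius l
centre 2 = (0.2393·cos120.0°, 0.2393·sin120.0°, 0.0157) = (-0.1197, 0.2073, 0.0157)
centre 3 = (0.2373·cos240.0°, 0.2373·sin240.0°, 0.0313) = (-0.1186, -0.2055, 0.0313)
eliminate P² terms by subtracting sphere 1 from 2 and 3
[-0.6351 0.4145 0.2628]·P = 0.0050;  [-0.6330 -0.4110 0.2939]·P = 0.0047
det = 0.5234;  x = -0.0076+0.4391z,  y = 0.0003+0.0388z
into |P−centre ₁|² = l²: 1.1943z² + 0.0509z + -0.0468 = 0;  Δ = 0.2260;  z = -0.2204 or 0.1777 → z<0 root = -0.2204
x = -0.1044, y = -0.0083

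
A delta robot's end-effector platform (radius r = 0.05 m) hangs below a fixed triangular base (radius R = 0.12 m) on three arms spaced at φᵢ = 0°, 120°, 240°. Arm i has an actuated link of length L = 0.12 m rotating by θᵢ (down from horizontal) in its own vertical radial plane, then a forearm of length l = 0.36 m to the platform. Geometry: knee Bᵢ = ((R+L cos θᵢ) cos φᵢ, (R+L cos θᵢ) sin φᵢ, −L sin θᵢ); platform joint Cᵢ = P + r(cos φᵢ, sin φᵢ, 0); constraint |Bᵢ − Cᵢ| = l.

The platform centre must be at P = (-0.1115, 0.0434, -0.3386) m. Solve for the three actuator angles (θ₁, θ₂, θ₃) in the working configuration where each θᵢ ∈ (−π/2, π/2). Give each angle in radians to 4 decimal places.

arm 1 (φ=0.0°): x'=-0.1115, y'=0.0434
  e−x'=0.1815;  (l²−L²−(e−x')²−y'²−z²)/2L = -0.1428
  √(A²+B²)=0.3842;  θ1 = -1.0787+1.9517 ≈ 0.8729
rotate P by −φ2: (0.0933, 0.0749, -0.3386)
  A cos θ + B sin θ = C:  -0.0233·cos θ + -0.3386·sin θ = -0.0233
  θ2 = atan2(B,A) + arccos(C/0.3394) = 0.0000
rotate P by −φ3: (0.0182, -0.1183, -0.3386)
  A=0.0518, B=-0.3386, C=(l²−L²−A²−y'²−z²)/(2L)=-0.0672
  γ=atan2(-0.3386,0.0518)=-1.4189;  ψ=arccos(-0.1961)=1.7682;  θ3=γ+ψ≈0.3493

θ₁ = 0.8729, θ₂ = 0.0000, θ₃ = 0.3493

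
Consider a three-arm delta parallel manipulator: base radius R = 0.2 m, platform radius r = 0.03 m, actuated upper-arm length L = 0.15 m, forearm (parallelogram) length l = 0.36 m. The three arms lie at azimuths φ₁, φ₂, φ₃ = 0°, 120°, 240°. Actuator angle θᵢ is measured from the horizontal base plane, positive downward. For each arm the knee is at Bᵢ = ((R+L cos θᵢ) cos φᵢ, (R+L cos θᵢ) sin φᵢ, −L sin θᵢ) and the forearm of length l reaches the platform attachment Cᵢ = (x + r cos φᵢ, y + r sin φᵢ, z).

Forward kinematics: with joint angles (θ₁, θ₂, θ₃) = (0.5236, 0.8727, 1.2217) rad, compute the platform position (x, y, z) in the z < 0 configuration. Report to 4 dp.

O1 = (0.2999·cos0.0°, 0.2999·sin0.0°, -0.0750) = (0.2999, 0.0000, -0.0750)
O2 = (0.2664·cos120.0°, 0.2664·sin120.0°, -0.1149) = (-0.1332, 0.2307, -0.1149)
φ3=240.0°: virtual centre (-0.1107, -0.1917, -0.1410), radius l
subtract pairs → two planes through P
plane₁₂: -0.8662x+0.4614y+-0.0798z = -0.0114
Cramer: x(z) = 0.0235-0.1287z;  y(z) = 0.0194-0.0685z
quadratic in z: (1.0212)z²+(0.2185)z+(-0.0472)=0, √Δ=0.4904 → z ∈ {-0.3471, 0.1331}; z = -0.3471 (taking z<0)
x = 0.0681, y = 0.0432

(0.0681, 0.0432, -0.3471)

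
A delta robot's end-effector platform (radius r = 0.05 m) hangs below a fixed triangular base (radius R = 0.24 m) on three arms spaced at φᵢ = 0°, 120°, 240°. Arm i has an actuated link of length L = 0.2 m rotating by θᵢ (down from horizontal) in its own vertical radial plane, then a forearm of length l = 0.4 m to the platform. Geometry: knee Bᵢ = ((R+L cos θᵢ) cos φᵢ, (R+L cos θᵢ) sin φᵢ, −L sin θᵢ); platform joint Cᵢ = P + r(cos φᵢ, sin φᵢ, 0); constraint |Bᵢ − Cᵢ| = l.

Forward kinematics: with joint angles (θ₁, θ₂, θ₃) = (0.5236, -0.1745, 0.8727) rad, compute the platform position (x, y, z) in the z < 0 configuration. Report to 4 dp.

(-0.0081, 0.0884, -0.2198)

centre 1 = (0.3632·cos0.0°, 0.3632·sin0.0°, -0.1000) = (0.3632, 0.0000, -0.1000)
centre 2 = (0.3870·cos120.0°, 0.3870·sin120.0°, 0.0347) = (-0.1935, 0.3351, 0.0347)
centre 3 = (0.3186·cos240.0°, 0.3186·sin240.0°, -0.1532) = (-0.1593, -0.2759, -0.1532)
|centre ₂|²−|centre ₁|² = 0.0090;  |centre ₃|²−|centre ₁|² = -0.0170
linear system: -1.1134x+0.6702y = 0.0090−0.2694z; -1.0450x+-0.5517y = -0.0170−-0.1064z
det = 1.3147;  x = 0.0049+0.0588z,  y = 0.0215+-0.3043z
into |P−centre ₁|² = l²: 1.0961z² + 0.1447z + -0.0211 = 0;  Δ = 0.1136;  z = -0.2198 or 0.0877 → z<0 root = -0.2198
x = -0.0081, y = 0.0884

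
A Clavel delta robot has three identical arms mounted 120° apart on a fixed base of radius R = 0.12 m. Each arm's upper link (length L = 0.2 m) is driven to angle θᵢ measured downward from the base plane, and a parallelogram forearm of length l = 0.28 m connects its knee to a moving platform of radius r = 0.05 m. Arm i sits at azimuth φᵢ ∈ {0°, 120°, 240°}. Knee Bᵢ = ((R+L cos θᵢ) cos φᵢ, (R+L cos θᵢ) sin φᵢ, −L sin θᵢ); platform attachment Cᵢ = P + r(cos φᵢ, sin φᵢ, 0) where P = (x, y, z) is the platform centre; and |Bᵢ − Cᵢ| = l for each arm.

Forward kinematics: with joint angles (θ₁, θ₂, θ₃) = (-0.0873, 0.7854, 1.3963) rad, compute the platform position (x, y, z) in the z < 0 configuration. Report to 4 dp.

φ1=0.0°: virtual centre (0.2692, 0.0000, 0.0174), radius l
φ2=120.0°: virtual centre (-0.1057, 0.1831, -0.1414), radius l
arm 3 at φ=240.0°: (R−r)+L cos θ3 = 0.1047;  O3 = (-0.0524, -0.0907, -0.1970)
|O₂|²−|O₁|² = -0.0081;  |O₃|²−|O₁|² = -0.0230
linear system: -0.7499x+0.3662y = -0.0081−-0.3177z; -0.6432x+-0.1814y = -0.0230−-0.4288z
det = 0.3716;  x = 0.0267+-0.5777z,  y = 0.0325+-0.3154z
sphere 1 gives Az²+Bz+C=0 with A=1.4333, B=0.2249, C=-0.0182;  B²−4AC=0.1549;  roots -0.2158, 0.0588;  negative root z = -0.2158
x = 0.1513, y = 0.1005

(0.1513, 0.1005, -0.2158)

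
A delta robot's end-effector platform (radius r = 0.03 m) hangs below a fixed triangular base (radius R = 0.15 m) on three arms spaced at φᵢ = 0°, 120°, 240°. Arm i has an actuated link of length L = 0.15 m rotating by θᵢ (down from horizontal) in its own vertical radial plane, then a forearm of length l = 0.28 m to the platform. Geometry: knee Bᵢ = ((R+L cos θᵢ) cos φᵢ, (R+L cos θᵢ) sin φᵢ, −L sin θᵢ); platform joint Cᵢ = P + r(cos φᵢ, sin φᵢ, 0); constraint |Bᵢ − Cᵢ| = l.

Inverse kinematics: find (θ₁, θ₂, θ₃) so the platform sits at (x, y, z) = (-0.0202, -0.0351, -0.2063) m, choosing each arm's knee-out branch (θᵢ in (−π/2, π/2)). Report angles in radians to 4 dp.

arm 1 (φ=0.0°): x'=-0.0202, y'=-0.0351
  A cos θ + B sin θ = C:  0.1402·cos θ + -0.2063·sin θ = -0.0252
  √(A²+B²)=0.2494;  θ1 = -0.9739+1.6718 ≈ 0.6979
rotate P by −φ2: (-0.0203, 0.0350, -0.2063)
  A=0.1403, B=-0.2063, C=(l²−L²−A²−y'²−z²)/(2L)=-0.0252
  √(A²+B²)=0.2495;  θ2 = -0.9736+1.6721 ≈ 0.6986
rotate P by −φ3: (0.0405, 0.0001, -0.2063)
  A cos θ + B sin θ = C:  0.0795·cos θ + -0.2063·sin θ = 0.0234
  θ3 = atan2(B,A) + arccos(C/0.2211) = 0.2618

θ₁ = 0.6979, θ₂ = 0.6986, θ₃ = 0.2618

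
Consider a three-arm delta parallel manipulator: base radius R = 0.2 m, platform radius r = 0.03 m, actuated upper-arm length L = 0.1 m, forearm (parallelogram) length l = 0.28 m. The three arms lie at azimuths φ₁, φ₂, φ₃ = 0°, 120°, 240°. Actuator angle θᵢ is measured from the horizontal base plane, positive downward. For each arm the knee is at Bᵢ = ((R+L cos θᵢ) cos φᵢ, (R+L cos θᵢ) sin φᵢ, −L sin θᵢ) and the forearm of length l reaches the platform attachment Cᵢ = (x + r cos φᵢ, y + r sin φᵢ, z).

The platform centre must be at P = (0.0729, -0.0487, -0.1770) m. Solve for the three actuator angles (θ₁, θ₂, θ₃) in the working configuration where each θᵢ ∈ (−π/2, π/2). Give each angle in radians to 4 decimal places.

θ₁ = -0.1745, θ₂ = 1.3966, θ₃ = 0.6978

arm 1 (φ=0.0°): x'=0.0729, y'=-0.0487
  A=0.0971, B=-0.1770, C=(l²−L²−A²−y'²−z²)/(2L)=0.1264
  √(A²+B²)=0.2019;  θ1 = -1.0690+0.8945 ≈ -0.1745
arm 2 (φ=120.0°): x'=-0.0786, y'=-0.0388
  e−x'=0.2486;  (l²−L²−(e−x')²−y'²−z²)/2L = -0.1312
  γ=atan2(-0.1770,0.2486)=-0.6187;  ψ=arccos(-0.4300)=2.0153;  θ2=γ+ψ≈1.3966
rotate P by −φ3: (0.0057, 0.0875, -0.1770)
  A cos θ + B sin θ = C:  0.1643·cos θ + -0.1770·sin θ = 0.0122
  γ=atan2(-0.1770,0.1643)=-0.8227;  ψ=arccos(0.0503)=1.5204;  θ3=γ+ψ≈0.6978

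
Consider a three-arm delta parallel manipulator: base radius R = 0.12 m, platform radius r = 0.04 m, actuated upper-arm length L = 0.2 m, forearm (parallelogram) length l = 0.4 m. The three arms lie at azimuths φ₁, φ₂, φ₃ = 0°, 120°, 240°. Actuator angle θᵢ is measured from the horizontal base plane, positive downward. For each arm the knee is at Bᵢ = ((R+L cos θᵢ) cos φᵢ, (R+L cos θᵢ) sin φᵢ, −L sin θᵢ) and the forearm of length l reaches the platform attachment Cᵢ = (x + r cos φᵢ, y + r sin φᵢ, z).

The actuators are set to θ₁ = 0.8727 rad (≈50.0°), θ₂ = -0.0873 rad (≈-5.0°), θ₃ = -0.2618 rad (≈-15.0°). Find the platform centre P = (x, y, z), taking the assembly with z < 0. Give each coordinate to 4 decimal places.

centre 1 = (0.2086·cos0.0°, 0.2086·sin0.0°, -0.1532) = (0.2086, 0.0000, -0.1532)
φ2=120.0°: virtual centre (-0.1396, 0.2418, 0.0174), radius l
φ3=240.0°: virtual centre (-0.1366, -0.2366, 0.0518), radius l
|centre ₂|²−|centre ₁|² = 0.0113;  |centre ₃|²−|centre ₁|² = 0.0103
linear system: -0.6963x+0.4837y = 0.0113−0.3413z; -0.6903x+-0.4732y = 0.0103−0.4100z
det = 0.6634;  x = -0.0156+0.5424z,  y = 0.0009+0.0752z
sphere 1 gives Az²+Bz+C=0 with A=1.2998, B=0.0634, C=-0.0863;  B²−4AC=0.4526;  roots -0.2832, 0.2344;  negative root z = -0.2832
x = -0.1692, y = -0.0204

(-0.1692, -0.0204, -0.2832)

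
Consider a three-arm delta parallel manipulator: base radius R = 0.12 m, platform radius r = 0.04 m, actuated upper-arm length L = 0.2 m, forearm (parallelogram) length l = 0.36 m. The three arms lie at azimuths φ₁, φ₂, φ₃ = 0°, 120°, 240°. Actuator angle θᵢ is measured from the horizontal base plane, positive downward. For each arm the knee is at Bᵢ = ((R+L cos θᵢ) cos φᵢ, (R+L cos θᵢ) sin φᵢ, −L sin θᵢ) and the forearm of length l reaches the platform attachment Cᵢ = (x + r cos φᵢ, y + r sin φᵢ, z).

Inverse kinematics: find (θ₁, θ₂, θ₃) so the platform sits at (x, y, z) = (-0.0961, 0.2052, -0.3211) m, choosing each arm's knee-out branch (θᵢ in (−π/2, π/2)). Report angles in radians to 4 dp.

θ₁ = 1.1343, θ₂ = -0.1744, θ₃ = 1.2216

rotate P by −φ1: (-0.0961, 0.2052, -0.3211)
  A cos θ + B sin θ = C:  0.1761·cos θ + -0.3211·sin θ = -0.2166
  γ=atan2(-0.3211,0.1761)=-1.0692;  ψ=arccos(-0.5913)=2.2035;  θ1=γ+ψ≈1.1343
φ2=120.0° → target in arm frame (0.2258, -0.0194)
  e−x'=-0.1458;  (l²−L²−(e−x')²−y'²−z²)/2L = -0.0878
  γ=atan2(-0.3211,-0.1458)=-1.9969;  ψ=arccos(-0.2490)=1.8225;  θ2=γ+ψ≈-0.1744
rotate P by −φ3: (-0.1297, -0.1858, -0.3211)
  A cos θ + B sin θ = C:  0.2097·cos θ + -0.3211·sin θ = -0.2300
  θ3 = atan2(B,A) + arccos(C/0.3835) = 1.2216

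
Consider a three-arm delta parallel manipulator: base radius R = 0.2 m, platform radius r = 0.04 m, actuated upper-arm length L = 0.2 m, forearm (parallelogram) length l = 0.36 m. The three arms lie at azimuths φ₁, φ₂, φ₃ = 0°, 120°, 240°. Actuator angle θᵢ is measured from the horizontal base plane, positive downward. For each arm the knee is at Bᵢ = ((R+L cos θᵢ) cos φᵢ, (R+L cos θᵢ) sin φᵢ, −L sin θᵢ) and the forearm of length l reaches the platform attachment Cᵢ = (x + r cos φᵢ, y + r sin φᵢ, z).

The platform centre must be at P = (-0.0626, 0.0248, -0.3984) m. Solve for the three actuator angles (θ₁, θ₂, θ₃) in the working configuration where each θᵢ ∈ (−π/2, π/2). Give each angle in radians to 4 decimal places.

φ1=0.0° → target in arm frame (-0.0626, 0.0248)
  A=0.2226, B=-0.3984, C=(l²−L²−A²−y'²−z²)/(2L)=-0.2982
  γ=atan2(-0.3984,0.2226)=-1.0613;  ψ=arccos(-0.6535)=2.2829;  θ1=γ+ψ≈1.2217
φ2=120.0° → target in arm frame (0.0528, 0.0418)
  A=0.1072, B=-0.3984, C=(l²−L²−A²−y'²−z²)/(2L)=-0.2059
  θ2 = atan2(B,A) + arccos(C/0.4126) = 0.7855
arm 3 (φ=240.0°): x'=0.0098, y'=-0.0666
  e−x'=0.1502;  (l²−L²−(e−x')²−y'²−z²)/2L = -0.2403
  θ3 = atan2(B,A) + arccos(C/0.4258) = 0.9601

θ₁ = 1.2217, θ₂ = 0.7855, θ₃ = 0.9601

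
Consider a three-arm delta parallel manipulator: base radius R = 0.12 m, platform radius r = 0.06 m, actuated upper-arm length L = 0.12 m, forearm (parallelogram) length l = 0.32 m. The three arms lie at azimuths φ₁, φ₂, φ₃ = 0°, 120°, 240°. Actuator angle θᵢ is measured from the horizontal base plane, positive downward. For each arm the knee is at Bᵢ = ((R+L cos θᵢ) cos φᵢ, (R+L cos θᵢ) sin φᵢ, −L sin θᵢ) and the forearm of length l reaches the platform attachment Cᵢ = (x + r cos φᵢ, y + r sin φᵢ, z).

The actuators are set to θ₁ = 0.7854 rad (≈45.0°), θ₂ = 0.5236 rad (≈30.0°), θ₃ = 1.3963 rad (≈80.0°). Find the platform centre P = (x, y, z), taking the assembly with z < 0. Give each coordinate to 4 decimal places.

arm 1 at φ=0.0°: e+L cos θ1 = 0.1449;  O1 = (0.1449, 0.0000, -0.0849)
arm 2 at φ=120.0°: e+L cos θ2 = 0.1639;  O2 = (-0.0820, 0.1420, -0.0600)
O3 = (0.0808·cos240.0°, 0.0808·sin240.0°, -0.1182) = (-0.0404, -0.0700, -0.1182)
subtract pairs → two planes through P
plane₁₂: -0.4536x+0.2839y+0.0497z = 0.0023
Cramer: x(z) = 0.0110-0.0709z;  y(z) = 0.0257-0.2884z
sphere 1 gives Az²+Bz+C=0 with A=1.0882, B=0.1739, C=-0.0766;  B²−4AC=0.3638;  roots -0.3570, 0.1972;  negative root z = -0.3570
x = 0.0363, y = 0.1286

(0.0363, 0.1286, -0.3570)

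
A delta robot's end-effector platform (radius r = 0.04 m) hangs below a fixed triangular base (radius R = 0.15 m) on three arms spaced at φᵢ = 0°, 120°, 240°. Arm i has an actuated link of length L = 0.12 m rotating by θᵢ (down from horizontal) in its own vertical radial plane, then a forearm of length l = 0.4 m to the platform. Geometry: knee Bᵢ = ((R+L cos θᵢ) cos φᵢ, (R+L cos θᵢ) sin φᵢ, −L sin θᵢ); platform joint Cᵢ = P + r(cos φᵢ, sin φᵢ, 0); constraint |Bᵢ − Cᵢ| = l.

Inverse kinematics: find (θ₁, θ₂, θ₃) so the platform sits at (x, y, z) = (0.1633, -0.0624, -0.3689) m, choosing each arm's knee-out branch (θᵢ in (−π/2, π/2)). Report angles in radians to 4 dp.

φ1=0.0° → target in arm frame (0.1633, -0.0624)
  e−x'=-0.0533;  (l²−L²−(e−x')²−y'²−z²)/2L = 0.0116
  θ1 = atan2(B,A) + arccos(C/0.3727) = -0.1746
φ2=120.0° → target in arm frame (-0.1357, -0.1102)
  A cos θ + B sin θ = C:  0.2457·cos θ + -0.3689·sin θ = -0.2625
  θ2 = atan2(B,A) + arccos(C/0.4432) = 1.2214
φ3=240.0° → target in arm frame (-0.0276, 0.1726)
  A cos θ + B sin θ = C:  0.1376·cos θ + -0.3689·sin θ = -0.1634
  √(A²+B²)=0.3937;  θ3 = -1.2138+1.9988 ≈ 0.7851

θ₁ = -0.1746, θ₂ = 1.2214, θ₃ = 0.7851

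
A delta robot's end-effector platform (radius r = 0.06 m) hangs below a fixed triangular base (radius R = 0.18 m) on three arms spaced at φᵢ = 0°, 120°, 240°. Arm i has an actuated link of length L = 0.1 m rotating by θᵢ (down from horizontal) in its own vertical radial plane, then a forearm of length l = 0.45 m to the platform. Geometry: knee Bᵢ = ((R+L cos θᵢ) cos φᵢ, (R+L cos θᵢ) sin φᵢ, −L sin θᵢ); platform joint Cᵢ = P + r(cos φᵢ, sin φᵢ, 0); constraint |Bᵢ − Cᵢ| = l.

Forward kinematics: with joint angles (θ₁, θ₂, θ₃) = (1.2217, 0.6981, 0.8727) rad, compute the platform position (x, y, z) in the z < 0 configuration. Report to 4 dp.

(-0.0630, 0.0215, -0.4875)

φ1=0.0°: virtual centre (0.1542, 0.0000, -0.0940), radius l
O2 = (0.1966·cos120.0°, 0.1966·sin120.0°, -0.0643) = (-0.0983, 0.1703, -0.0643)
arm 3 at φ=240.0°: ρ3 = 0.1843;  O3 = (-0.0921, -0.1596, -0.0766)
eliminate P² terms by subtracting sphere 1 from 2 and 3
plane₁₂: -0.5050x+0.3405y+0.0594z = 0.0102
det = 0.3290;  x = -0.0173+0.0936z,  y = 0.0042+-0.0356z
sphere 1 gives Az²+Bz+C=0 with A=1.0100, B=0.1555, C=-0.1642;  B²−4AC=0.6877;  roots -0.4875, 0.3335;  negative root z = -0.4875
x = -0.0630, y = 0.0215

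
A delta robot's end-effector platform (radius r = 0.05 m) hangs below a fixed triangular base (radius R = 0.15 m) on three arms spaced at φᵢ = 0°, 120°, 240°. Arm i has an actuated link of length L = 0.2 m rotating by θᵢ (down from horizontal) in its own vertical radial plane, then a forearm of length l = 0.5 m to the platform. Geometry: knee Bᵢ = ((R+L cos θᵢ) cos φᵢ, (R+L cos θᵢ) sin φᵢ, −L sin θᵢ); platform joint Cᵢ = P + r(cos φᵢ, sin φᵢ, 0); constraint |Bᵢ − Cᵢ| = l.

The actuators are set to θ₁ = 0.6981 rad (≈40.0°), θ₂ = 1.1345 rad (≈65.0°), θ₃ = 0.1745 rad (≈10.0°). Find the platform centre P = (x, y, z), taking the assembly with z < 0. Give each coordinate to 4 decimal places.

(0.0022, -0.2061, -0.5087)

arm 1 at φ=0.0°: e+L cos θ1 = 0.2532;  S1 = (0.2532, 0.0000, -0.1286)
arm 2 at φ=120.0°: e+L cos θ2 = 0.1845;  S2 = (-0.0923, 0.1598, -0.1813)
arm 3 at φ=240.0°: e+L cos θ3 = 0.2970;  S3 = (-0.1485, -0.2572, -0.0347)
subtract pairs → two planes through P
plane₁₂: -0.6909x+0.3196y+-0.1054z = -0.0137
det = 0.6121;  x = 0.0070+0.0094z,  y = -0.0279+0.3502z
sphere 1 gives Az²+Bz+C=0 with A=1.1227, B=0.2329, C=-0.1721;  B²−4AC=0.8270;  roots -0.5087, 0.3013;  negative root z = -0.5087
x = 0.0022, y = -0.2061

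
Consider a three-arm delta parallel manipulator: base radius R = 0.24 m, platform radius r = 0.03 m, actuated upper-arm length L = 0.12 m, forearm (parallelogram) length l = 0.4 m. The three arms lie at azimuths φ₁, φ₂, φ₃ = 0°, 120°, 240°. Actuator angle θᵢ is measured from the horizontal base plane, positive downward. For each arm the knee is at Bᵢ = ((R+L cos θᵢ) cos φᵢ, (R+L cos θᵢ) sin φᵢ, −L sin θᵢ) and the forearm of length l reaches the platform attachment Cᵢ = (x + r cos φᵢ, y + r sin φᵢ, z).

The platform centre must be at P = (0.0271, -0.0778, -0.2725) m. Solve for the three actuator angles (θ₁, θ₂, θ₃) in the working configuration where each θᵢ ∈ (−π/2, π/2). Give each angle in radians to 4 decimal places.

arm 1 (φ=0.0°): x'=0.0271, y'=-0.0778
  A cos θ + B sin θ = C:  0.1829·cos θ + -0.2725·sin θ = 0.1327
  √(A²+B²)=0.3282;  θ1 = -0.9797+1.1547 ≈ 0.1750
rotate P by −φ2: (-0.0809, 0.0154, -0.2725)
  A=0.2909, B=-0.2725, C=(l²−L²−A²−y'²−z²)/(2L)=-0.0564
  √(A²+B²)=0.3986;  θ2 = -0.7527+1.7127 ≈ 0.9600
rotate P by −φ3: (0.0538, 0.0624, -0.2725)
  A=0.1562, B=-0.2725, C=(l²−L²−A²−y'²−z²)/(2L)=0.1794
  γ=atan2(-0.2725,0.1562)=-1.0504;  ψ=arccos(0.5713)=0.9627;  θ3=γ+ψ≈-0.0877

θ₁ = 0.1750, θ₂ = 0.9600, θ₃ = -0.0877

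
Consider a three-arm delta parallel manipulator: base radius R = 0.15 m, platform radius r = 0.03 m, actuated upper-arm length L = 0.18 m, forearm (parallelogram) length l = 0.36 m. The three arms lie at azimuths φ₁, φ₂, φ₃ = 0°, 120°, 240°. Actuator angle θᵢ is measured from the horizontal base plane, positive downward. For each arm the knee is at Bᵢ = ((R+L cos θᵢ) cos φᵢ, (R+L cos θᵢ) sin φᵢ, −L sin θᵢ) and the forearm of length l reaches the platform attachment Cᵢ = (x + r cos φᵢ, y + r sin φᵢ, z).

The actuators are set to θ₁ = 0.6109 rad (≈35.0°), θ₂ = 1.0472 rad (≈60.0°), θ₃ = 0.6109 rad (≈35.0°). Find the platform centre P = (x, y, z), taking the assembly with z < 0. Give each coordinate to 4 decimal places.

(0.0386, -0.0668, -0.3730)

φ1=0.0°: virtual centre (0.2674, 0.0000, -0.1032), radius l
φ2=120.0°: virtual centre (-0.1050, 0.1819, -0.1559), radius l
O3 = (0.2674·cos240.0°, 0.2674·sin240.0°, -0.1032) = (-0.1337, -0.2316, -0.1032)
eliminate P² terms by subtracting sphere 1 from 2 and 3
linear system: -0.7449x+0.3637y = -0.0138−-0.1053z; -0.8023x+-0.4632y = 0.0000−0.0000z
det = 0.6369;  x = 0.0100+-0.0766z,  y = -0.0174+0.1326z
sphere 1 gives Az²+Bz+C=0 with A=1.0235, B=0.2413, C=-0.0524;  B²−4AC=0.2726;  roots -0.3730, 0.1372;  negative root z = -0.3730
x = 0.0386, y = -0.0668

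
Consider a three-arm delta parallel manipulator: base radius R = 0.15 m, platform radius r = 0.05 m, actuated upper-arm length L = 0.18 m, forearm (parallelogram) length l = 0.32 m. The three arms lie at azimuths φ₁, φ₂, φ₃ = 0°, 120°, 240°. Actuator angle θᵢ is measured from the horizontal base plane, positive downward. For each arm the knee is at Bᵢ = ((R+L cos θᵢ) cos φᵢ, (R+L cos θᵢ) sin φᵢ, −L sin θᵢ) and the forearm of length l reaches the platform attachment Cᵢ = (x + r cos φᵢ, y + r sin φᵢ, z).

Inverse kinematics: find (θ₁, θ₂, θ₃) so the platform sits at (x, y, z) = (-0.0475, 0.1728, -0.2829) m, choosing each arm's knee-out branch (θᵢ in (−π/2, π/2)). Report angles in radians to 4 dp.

arm 1 (φ=0.0°): x'=-0.0475, y'=0.1728
  A=0.1475, B=-0.2829, C=(l²−L²−A²−y'²−z²)/(2L)=-0.1712
  √(A²+B²)=0.3190;  θ1 = -1.0902+2.1374 ≈ 1.0472
φ2=120.0° → target in arm frame (0.1734, -0.0453)
  A=-0.0734, B=-0.2829, C=(l²−L²−A²−y'²−z²)/(2L)=-0.0485
  γ=atan2(-0.2829,-0.0734)=-1.8247;  ψ=arccos(-0.1660)=1.7376;  θ2=γ+ψ≈-0.0871
rotate P by −φ3: (-0.1259, -0.1275, -0.2829)
  A=0.2259, B=-0.2829, C=(l²−L²−A²−y'²−z²)/(2L)=-0.2148
  θ3 = atan2(B,A) + arccos(C/0.3620) = 1.3090

θ₁ = 1.0472, θ₂ = -0.0871, θ₃ = 1.3090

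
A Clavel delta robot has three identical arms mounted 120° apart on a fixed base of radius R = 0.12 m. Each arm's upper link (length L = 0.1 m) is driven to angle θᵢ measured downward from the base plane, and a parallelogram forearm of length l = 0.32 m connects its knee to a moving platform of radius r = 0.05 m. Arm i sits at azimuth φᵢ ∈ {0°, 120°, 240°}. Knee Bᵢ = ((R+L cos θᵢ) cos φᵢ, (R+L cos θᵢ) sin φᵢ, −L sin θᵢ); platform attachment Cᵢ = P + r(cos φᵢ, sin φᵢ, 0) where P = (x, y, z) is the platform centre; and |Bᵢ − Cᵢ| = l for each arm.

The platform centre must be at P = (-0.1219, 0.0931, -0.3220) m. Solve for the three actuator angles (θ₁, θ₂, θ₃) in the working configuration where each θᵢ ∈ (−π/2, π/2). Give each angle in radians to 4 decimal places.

arm 1 (φ=0.0°): x'=-0.1219, y'=0.0931
  e−x'=0.1919;  (l²−L²−(e−x')²−y'²−z²)/2L = -0.2839
  θ1 = atan2(B,A) + arccos(C/0.3748) = 1.3967
arm 2 (φ=120.0°): x'=0.1416, y'=0.0590
  A=-0.0716, B=-0.3220, C=(l²−L²−A²−y'²−z²)/(2L)=-0.0995
  θ2 = atan2(B,A) + arccos(C/0.3299) = 0.0875
φ3=240.0° → target in arm frame (-0.0197, -0.1521)
  A cos θ + B sin θ = C:  0.0897·cos θ + -0.3220·sin θ = -0.2123
  θ3 = atan2(B,A) + arccos(C/0.3343) = 0.9599

θ₁ = 1.3967, θ₂ = 0.0875, θ₃ = 0.9599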